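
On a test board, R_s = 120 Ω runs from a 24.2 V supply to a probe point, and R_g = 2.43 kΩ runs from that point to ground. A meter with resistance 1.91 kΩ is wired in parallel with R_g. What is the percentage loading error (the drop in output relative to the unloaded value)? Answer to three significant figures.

The divider's output (Thévenin) resistance is R_s‖R_g = 114.4 Ω.
Fractional drop under load = R_th/(R_th + R_L) = 114.4 / (114.4 + 1910) = 0.05649.
So the output falls by 5.65 %.

5.65 %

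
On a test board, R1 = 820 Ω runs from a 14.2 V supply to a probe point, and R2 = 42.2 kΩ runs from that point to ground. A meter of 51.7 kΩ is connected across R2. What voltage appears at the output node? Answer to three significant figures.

The load sits in parallel with R2: R2‖R_L = (42200 × 51700) / (42200 + 51700) = 23230 Ω.
V_out = 14.2 × 23230 / (820 + 23230) = 14.2 × 23230/24050 = 13.7 V.

V_out ≈ 13.7 V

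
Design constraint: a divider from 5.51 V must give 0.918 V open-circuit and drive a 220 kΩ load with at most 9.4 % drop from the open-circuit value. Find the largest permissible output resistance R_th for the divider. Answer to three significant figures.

Loading drop = R_th/(R_th + R_L) ≤ 0.0940, so R_th ≤ R_L · ε/(1−ε) = 220 kΩ × 0.0940/0.9060 = 22.8 kΩ.

R_th ≤ 22.8 kΩ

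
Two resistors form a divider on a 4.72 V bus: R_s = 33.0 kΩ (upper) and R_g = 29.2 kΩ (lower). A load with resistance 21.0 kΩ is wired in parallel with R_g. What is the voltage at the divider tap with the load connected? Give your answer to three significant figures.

V_out ≈ 1.28 V

The load sits in parallel with R_g: R_g‖R_L = (29.2 × 21.0) / (29.2 + 21.0) = 12.22 kΩ.
V_out = 4.72 × 12.22 / (33.0 + 12.22) = 4.72 × 12.22/45.22 = 1.28 V.
(Unloaded it would have been 2.22 V.)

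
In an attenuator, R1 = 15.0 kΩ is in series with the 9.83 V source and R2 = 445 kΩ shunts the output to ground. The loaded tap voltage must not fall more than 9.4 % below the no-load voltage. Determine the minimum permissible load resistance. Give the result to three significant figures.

Output resistance R_th = R1‖R2 = (15.0 × 445)/460.0 = 14.51 kΩ.
The fractional drop is R_th/(R_th + R_L); requiring this ≤ 0.0940 gives R_L ≥ R_th(1/0.0940 − 1) = 14.51 × 9.638 = 140 kΩ.

R_L(min) ≈ 140 kΩ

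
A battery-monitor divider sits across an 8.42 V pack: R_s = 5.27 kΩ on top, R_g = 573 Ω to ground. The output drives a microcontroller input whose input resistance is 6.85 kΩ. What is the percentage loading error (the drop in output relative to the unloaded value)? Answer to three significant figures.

7.02 %

The divider's output (Thévenin) resistance is R_s‖R_g = 516.8 Ω.
Fractional drop under load = R_th/(R_th + R_L) = 516.8 / (516.8 + 6850) = 0.07015.
So the output falls by 7.02 %.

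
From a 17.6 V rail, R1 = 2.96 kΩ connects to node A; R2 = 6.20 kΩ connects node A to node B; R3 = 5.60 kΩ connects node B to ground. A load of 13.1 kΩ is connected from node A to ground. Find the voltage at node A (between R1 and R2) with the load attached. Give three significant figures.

V ≈ 11.9 V

Below node A the series string R2+R3 = 11.80 kΩ sits in parallel with the 13.1 kΩ load: 6.208 kΩ.
V_A = 17.6 × 6.208/(2.96 + 6.208) = 11.9 V.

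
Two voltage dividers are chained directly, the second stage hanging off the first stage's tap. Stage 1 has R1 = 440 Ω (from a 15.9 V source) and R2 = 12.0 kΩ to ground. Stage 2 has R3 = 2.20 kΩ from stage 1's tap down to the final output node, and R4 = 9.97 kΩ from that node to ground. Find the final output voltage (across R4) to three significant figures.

V_out ≈ 12.1 V

Stage 2 presents R3+R4 = 12170 Ω as a load on stage 1's tap.
Stage 1's lower leg becomes R2‖(R3+R4) = 6042 Ω, so V_mid = 15.9 × 6042/6482 = 14.82 V.
Stage 2 is itself unloaded: V_out = V_mid × R4/(R3+R4) = 14.82 × 9970/12170 = 12.1 V.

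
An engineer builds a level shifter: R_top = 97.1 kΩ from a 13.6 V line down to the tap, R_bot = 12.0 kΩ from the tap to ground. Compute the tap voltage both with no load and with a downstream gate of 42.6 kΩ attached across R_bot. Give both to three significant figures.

Open-circuit: V = 13.6 × 12.0/(97.1 + 12.0) = 1.50 V.
With the load, R_bot becomes R_bot‖R_L = 9.363 kΩ, so V = 13.6 × 9.363/106.5 = 1.20 V.

Unloaded: 1.50 V; loaded: 1.20 V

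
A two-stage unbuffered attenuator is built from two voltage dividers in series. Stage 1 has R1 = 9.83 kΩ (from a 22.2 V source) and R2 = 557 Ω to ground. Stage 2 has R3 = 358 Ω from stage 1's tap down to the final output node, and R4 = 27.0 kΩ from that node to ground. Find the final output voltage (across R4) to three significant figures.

V_out ≈ 1.15 V

Stage 2 presents R3+R4 = 27360 Ω as a load on stage 1's tap.
Stage 1's lower leg becomes R2‖(R3+R4) = 545.9 Ω, so V_mid = 22.2 × 545.9/10380 = 1.168 V.
Stage 2 is itself unloaded: V_out = V_mid × R4/(R3+R4) = 1.168 × 27000/27360 = 1.15 V.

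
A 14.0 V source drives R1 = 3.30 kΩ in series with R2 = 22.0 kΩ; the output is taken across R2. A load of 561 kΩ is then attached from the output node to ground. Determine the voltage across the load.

V_out ≈ 12.1 V

The load sits in parallel with R2: R2‖R_L = (22.0 × 561) / (22.0 + 561) = 21.17 kΩ.
V_out = 14.0 × 21.17 / (3.30 + 21.17) = 14.0 × 21.17/24.47 = 12.1 V.
(Unloaded it would have been 12.2 V.)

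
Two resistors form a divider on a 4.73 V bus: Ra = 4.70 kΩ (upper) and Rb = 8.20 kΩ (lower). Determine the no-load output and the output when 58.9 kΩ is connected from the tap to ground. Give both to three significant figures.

Unloaded: 3.01 V; loaded: 2.86 V

Open-circuit: V = 4.73 × 8.20/(4.70 + 8.20) = 3.01 V.
With the load, Rb becomes Rb‖R_L = 7.198 kΩ, so V = 4.73 × 7.198/11.90 = 2.86 V.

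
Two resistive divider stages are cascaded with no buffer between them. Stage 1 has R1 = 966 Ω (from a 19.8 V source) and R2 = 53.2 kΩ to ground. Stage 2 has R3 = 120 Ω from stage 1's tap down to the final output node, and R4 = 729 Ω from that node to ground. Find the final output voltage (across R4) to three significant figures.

Stage 2 presents R3+R4 = 849.0 Ω as a load on stage 1's tap.
Stage 1's lower leg becomes R2‖(R3+R4) = 835.7 Ω, so V_mid = 19.8 × 835.7/1802 = 9.184 V.
Stage 2 is itself unloaded: V_out = V_mid × R4/(R3+R4) = 9.184 × 729/849.0 = 7.89 V.

V_out ≈ 7.89 V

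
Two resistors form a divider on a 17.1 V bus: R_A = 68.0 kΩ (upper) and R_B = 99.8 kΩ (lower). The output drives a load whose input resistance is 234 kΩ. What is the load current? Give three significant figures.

I_L ≈ 0.0371 mA

R_B‖R_L = 69.96 kΩ; V_out = 17.1 × 69.96/138.0 = 8.672 V.
I_L = V_out / R_L = 8.672 / 234 kΩ = 0.0371 mA.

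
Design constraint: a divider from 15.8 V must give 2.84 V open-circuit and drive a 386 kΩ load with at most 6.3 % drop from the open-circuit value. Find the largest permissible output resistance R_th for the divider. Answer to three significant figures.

R_th ≤ 26.0 kΩ

Loading drop = R_th/(R_th + R_L) ≤ 0.0630, so R_th ≤ R_L · ε/(1−ε) = 386 kΩ × 0.0630/0.9370 = 26.0 kΩ.
(Any R1, R2 with R2/(R1+R2) = 0.180 and R1‖R2 ≤ 26.0 kΩ will meet the spec.)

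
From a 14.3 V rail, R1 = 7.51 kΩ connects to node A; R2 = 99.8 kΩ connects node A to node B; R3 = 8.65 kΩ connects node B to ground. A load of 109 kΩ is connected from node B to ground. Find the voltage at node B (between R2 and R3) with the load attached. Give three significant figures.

V ≈ 0.994 V

At node B, R3 is in parallel with the load: R3‖R_L = 8.014 kΩ.
Below node A the resistance is R2 + (R3‖R_L) = 107.8 kΩ, so V_A = 14.3 × 107.8/115.3 = 13.37 V.
Then V_B = V_A × (R3‖R_L)/(R2 + R3‖R_L) = 13.37 × 8.014/107.8 = 0.994 V.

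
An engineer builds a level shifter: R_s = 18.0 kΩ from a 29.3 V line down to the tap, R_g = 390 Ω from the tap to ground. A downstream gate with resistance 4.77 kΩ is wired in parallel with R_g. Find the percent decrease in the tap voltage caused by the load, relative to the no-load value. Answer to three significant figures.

The divider's output (Thévenin) resistance is R_s‖R_g = 381.7 Ω.
Fractional drop under load = R_th/(R_th + R_L) = 381.7 / (381.7 + 4770) = 0.07410.
So the output falls by 7.41 %.

7.41 %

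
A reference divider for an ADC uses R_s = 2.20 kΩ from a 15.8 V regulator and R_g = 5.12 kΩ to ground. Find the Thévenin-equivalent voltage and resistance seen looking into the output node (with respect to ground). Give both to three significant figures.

V_th is the open-circuit tap voltage: 15.8 × 5.12/(2.20 + 5.12) = 11.1 V.
With the supply zeroed, R_s and R_g appear in parallel from the tap: R_th = R_s‖R_g = (2.20 × 5.12)/7.320 = 1.54 kΩ.

V_th = 11.1 V, R_th = 1.54 kΩ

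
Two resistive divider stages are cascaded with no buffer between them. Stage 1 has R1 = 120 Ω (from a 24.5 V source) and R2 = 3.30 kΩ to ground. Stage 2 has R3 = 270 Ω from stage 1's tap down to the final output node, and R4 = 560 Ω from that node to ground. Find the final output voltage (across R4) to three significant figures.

V_out ≈ 14.0 V

Stage 2 presents R3+R4 = 830.0 Ω as a load on stage 1's tap.
Stage 1's lower leg becomes R2‖(R3+R4) = 663.2 Ω, so V_mid = 24.5 × 663.2/783.2 = 20.75 V.
Stage 2 is itself unloaded: V_out = V_mid × R4/(R3+R4) = 20.75 × 560/830.0 = 14.0 V.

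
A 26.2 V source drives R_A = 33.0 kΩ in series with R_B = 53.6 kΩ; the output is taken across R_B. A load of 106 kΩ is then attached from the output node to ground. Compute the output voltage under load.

The load sits in parallel with R_B: R_B‖R_L = (53.6 × 106) / (53.6 + 106) = 35.60 kΩ.
V_out = 26.2 × 35.60 / (33.0 + 35.60) = 26.2 × 35.60/68.60 = 13.6 V.

V_out ≈ 13.6 V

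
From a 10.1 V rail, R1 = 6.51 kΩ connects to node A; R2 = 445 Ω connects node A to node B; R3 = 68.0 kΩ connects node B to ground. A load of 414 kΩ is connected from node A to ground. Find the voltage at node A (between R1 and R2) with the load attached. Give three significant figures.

V ≈ 9.09 V

Below node A the series string R2+R3 = 68440 Ω sits in parallel with the 414000 Ω load: 58730 Ω.
V_A = 10.1 × 58730/(6510 + 58730) = 9.09 V.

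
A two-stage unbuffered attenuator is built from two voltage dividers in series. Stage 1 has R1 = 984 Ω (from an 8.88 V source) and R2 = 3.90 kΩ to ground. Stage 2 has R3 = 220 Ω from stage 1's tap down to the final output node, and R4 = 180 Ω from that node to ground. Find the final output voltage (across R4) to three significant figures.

Stage 2 presents R3+R4 = 400.0 Ω as a load on stage 1's tap.
Stage 1's lower leg becomes R2‖(R3+R4) = 362.8 Ω, so V_mid = 8.88 × 362.8/1347 = 2.392 V.
Stage 2 is itself unloaded: V_out = V_mid × R4/(R3+R4) = 2.392 × 180/400.0 = 1.08 V.

V_out ≈ 1.08 V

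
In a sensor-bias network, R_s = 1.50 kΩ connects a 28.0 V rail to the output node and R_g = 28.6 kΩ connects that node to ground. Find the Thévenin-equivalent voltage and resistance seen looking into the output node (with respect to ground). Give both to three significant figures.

V_th is the open-circuit tap voltage: 28.0 × 28.6/(1.50 + 28.6) = 26.6 V.
With the supply zeroed, R_s and R_g appear in parallel from the tap: R_th = R_s‖R_g = (1.50 × 28.6)/30.10 = 1.43 kΩ.

V_th = 26.6 V, R_th = 1.43 kΩ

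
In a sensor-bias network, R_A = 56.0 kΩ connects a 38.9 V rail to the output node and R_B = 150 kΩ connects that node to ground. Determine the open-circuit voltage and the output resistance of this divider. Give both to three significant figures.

V_th = 28.3 V, R_th = 40.8 kΩ

V_th is the open-circuit tap voltage: 38.9 × 150/(56.0 + 150) = 28.3 V.
With the supply zeroed, R_A and R_B appear in parallel from the tap: R_th = R_A‖R_B = (56.0 × 150)/206.0 = 40.8 kΩ.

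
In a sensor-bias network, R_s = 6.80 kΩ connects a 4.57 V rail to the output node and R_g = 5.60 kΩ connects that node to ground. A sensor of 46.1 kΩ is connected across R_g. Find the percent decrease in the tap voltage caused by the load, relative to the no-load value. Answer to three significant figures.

6.25 %

The divider's output (Thévenin) resistance is R_s‖R_g = 3.071 kΩ.
Fractional drop under load = R_th/(R_th + R_L) = 3.071 / (3.071 + 46.1) = 0.06245.
So the output falls by 6.25 %.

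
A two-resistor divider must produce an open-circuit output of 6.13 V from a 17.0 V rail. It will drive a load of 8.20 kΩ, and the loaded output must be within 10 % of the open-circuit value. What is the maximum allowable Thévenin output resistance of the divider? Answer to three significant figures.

R_th ≤ 911 Ω

Loading drop = R_th/(R_th + R_L) ≤ 0.100, so R_th ≤ R_L · ε/(1−ε) = 8.20 kΩ × 0.100/0.9000 = 911 Ω.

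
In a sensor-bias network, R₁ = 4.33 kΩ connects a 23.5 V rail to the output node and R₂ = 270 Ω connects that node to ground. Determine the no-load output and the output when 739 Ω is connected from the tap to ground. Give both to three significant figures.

Open-circuit: V = 23.5 × 270/(4330 + 270) = 1.38 V.
With the load, R₂ becomes R₂‖R_L = 197.8 Ω, so V = 23.5 × 197.8/4528 = 1.03 V.

Unloaded: 1.38 V; loaded: 1.03 V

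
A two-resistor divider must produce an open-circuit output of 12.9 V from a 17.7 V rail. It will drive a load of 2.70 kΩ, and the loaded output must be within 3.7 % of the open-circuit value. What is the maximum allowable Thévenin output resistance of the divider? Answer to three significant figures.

Loading drop = R_th/(R_th + R_L) ≤ 0.0370, so R_th ≤ R_L · ε/(1−ε) = 2.70 kΩ × 0.0370/0.9630 = 104 Ω.

R_th ≤ 104 Ω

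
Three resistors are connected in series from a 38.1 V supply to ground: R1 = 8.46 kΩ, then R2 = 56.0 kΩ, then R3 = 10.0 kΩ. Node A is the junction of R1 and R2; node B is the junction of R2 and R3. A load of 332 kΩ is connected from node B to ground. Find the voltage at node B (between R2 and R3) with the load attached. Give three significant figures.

V ≈ 4.99 V

At node B, R3 is in parallel with the load: R3‖R_L = 9.708 kΩ.
Below node A the resistance is R2 + (R3‖R_L) = 65.71 kΩ, so V_A = 38.1 × 65.71/74.17 = 33.75 V.
Then V_B = V_A × (R3‖R_L)/(R2 + R3‖R_L) = 33.75 × 9.708/65.71 = 4.99 V.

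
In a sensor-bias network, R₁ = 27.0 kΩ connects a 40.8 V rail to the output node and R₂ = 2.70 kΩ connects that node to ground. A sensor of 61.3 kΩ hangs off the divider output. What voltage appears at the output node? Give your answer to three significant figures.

V_out ≈ 3.57 V

The load sits in parallel with R₂: R₂‖R_L = (2.70 × 61.3) / (2.70 + 61.3) = 2.586 kΩ.
V_out = 40.8 × 2.586 / (27.0 + 2.586) = 40.8 × 2.586/29.59 = 3.57 V.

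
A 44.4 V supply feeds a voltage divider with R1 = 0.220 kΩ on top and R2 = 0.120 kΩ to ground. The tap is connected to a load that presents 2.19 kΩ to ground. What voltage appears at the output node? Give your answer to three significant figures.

V_out ≈ 15.1 V

The load sits in parallel with R2: R2‖R_L = (120 × 2190) / (120 + 2190) = 113.8 Ω.
V_out = 44.4 × 113.8 / (220 + 113.8) = 44.4 × 113.8/333.8 = 15.1 V.
(Unloaded it would have been 15.7 V.)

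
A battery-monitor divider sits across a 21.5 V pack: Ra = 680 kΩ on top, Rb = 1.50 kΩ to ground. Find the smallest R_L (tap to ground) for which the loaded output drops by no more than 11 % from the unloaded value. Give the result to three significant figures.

R_L(min) ≈ 12.1 kΩ

Output resistance R_th = Ra‖Rb = (680 × 1.50)/681.5 = 1.497 kΩ.
The fractional drop is R_th/(R_th + R_L); requiring this ≤ 0.110 gives R_L ≥ R_th(1/0.110 − 1) = 1.497 × 8.091 = 12.1 kΩ.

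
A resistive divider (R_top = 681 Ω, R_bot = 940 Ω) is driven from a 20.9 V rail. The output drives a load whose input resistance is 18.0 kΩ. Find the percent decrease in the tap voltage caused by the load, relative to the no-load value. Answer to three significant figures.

2.15 %

The divider's output (Thévenin) resistance is R_top‖R_bot = 394.9 Ω.
Fractional drop under load = R_th/(R_th + R_L) = 394.9 / (394.9 + 18000) = 0.02147.
So the output falls by 2.15 %.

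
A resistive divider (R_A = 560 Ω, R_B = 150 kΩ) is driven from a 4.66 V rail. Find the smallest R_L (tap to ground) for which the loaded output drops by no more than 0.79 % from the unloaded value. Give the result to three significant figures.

Output resistance R_th = R_A‖R_B = (560 × 150000)/150600 = 557.9 Ω.
The fractional drop is R_th/(R_th + R_L); requiring this ≤ 0.00790 gives R_L ≥ R_th(1/0.00790 − 1) = 557.9 × 125.6 = 70.1 kΩ.

R_L(min) ≈ 70.1 kΩ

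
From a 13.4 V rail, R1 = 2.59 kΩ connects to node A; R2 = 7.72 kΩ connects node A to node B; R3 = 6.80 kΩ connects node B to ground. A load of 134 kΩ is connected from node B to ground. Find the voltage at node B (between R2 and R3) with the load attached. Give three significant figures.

At node B, R3 is in parallel with the load: R3‖R_L = 6.472 kΩ.
Below node A the resistance is R2 + (R3‖R_L) = 14.19 kΩ, so V_A = 13.4 × 14.19/16.78 = 11.33 V.
Then V_B = V_A × (R3‖R_L)/(R2 + R3‖R_L) = 11.33 × 6.472/14.19 = 5.17 V.

V ≈ 5.17 V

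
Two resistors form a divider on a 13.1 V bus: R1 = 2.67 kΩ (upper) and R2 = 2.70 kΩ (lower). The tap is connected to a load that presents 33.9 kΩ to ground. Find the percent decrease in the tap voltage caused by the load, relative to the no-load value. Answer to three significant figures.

The divider's output (Thévenin) resistance is R1‖R2 = 1.342 kΩ.
Fractional drop under load = R_th/(R_th + R_L) = 1.342 / (1.342 + 33.9) = 0.03809.
So the output falls by 3.81 %.

3.81 %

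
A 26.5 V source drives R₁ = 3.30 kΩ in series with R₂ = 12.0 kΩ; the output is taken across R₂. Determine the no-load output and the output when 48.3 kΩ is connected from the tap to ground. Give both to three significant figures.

Open-circuit: V = 26.5 × 12.0/(3.30 + 12.0) = 20.8 V.
With the load, R₂ becomes R₂‖R_L = 9.612 kΩ, so V = 26.5 × 9.612/12.91 = 19.7 V.

Unloaded: 20.8 V; loaded: 19.7 V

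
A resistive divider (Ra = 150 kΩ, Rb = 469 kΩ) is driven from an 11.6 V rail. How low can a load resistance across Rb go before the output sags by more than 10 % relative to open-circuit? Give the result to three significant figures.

R_L(min) ≈ 1.02 MΩ

Output resistance R_th = Ra‖Rb = (150 × 469)/619.0 = 113.7 kΩ.
The fractional drop is R_th/(R_th + R_L); requiring this ≤ 0.100 gives R_L ≥ R_th(1/0.100 − 1) = 113.7 × 9.000 = 1.02 MΩ.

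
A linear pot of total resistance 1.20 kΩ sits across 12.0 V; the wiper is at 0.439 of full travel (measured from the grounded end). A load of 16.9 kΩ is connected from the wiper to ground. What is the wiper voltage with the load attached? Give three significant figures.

V ≈ 5.18 V

The wiper splits the pot into (1−α)R = 673.2 Ω above and αR = 526.8 Ω below.
Lower section ‖ load = 510.9 Ω.
V_wiper = 12.0 × 510.9/(673.2 + 510.9) = 5.18 V.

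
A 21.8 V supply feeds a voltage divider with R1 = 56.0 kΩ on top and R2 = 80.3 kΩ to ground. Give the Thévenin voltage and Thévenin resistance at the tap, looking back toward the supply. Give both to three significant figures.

V_th = 12.8 V, R_th = 33.0 kΩ

V_th is the open-circuit tap voltage: 21.8 × 80.3/(56.0 + 80.3) = 12.8 V.
With the supply zeroed, R1 and R2 appear in parallel from the tap: R_th = R1‖R2 = (56.0 × 80.3)/136.3 = 33.0 kΩ.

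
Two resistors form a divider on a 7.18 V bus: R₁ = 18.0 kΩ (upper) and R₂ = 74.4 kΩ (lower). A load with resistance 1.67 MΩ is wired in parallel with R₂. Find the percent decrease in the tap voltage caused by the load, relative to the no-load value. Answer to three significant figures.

0.860 %

The divider's output (Thévenin) resistance is R₁‖R₂ = 14.49 kΩ.
Fractional drop under load = R_th/(R_th + R_L) = 14.49 / (14.49 + 1670) = 0.008604.
So the output falls by 0.860 %.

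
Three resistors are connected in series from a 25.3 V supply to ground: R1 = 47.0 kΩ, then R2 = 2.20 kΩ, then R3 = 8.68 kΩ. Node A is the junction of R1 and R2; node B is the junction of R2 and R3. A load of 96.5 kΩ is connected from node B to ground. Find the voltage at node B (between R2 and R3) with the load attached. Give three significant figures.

V ≈ 3.52 V

At node B, R3 is in parallel with the load: R3‖R_L = 7.964 kΩ.
Below node A the resistance is R2 + (R3‖R_L) = 10.16 kΩ, so V_A = 25.3 × 10.16/57.16 = 4.498 V.
Then V_B = V_A × (R3‖R_L)/(R2 + R3‖R_L) = 4.498 × 7.964/10.16 = 3.52 V.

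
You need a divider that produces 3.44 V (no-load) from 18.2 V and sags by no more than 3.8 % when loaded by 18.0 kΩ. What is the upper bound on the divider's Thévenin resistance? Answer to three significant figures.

Loading drop = R_th/(R_th + R_L) ≤ 0.0380, so R_th ≤ R_L · ε/(1−ε) = 18.0 kΩ × 0.0380/0.9620 = 711 Ω.

R_th ≤ 711 Ω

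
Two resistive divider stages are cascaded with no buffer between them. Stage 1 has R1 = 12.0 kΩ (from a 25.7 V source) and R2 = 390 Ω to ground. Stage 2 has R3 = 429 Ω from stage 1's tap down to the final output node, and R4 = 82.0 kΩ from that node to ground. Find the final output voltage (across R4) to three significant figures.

V_out ≈ 0.801 V

Stage 2 presents R3+R4 = 82430 Ω as a load on stage 1's tap.
Stage 1's lower leg becomes R2‖(R3+R4) = 388.2 Ω, so V_mid = 25.7 × 388.2/12390 = 0.8053 V.
Stage 2 is itself unloaded: V_out = V_mid × R4/(R3+R4) = 0.8053 × 82000/82430 = 0.801 V.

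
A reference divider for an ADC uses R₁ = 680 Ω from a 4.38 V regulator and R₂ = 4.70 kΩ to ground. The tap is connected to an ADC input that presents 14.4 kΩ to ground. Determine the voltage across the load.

The load sits in parallel with R₂: R₂‖R_L = (4700 × 14400) / (4700 + 14400) = 3543 Ω.
V_out = 4.38 × 3543 / (680 + 3543) = 4.38 × 3543/4223 = 3.67 V.

V_out ≈ 3.67 V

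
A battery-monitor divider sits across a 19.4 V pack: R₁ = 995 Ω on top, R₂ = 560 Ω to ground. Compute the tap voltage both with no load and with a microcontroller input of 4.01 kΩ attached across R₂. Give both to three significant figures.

Open-circuit: V = 19.4 × 560/(995 + 560) = 6.99 V.
With the load, R₂ becomes R₂‖R_L = 491.4 Ω, so V = 19.4 × 491.4/1486 = 6.41 V.

Unloaded: 6.99 V; loaded: 6.41 V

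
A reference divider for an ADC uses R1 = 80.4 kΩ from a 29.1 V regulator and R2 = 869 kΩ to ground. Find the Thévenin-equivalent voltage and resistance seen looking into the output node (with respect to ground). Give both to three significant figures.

V_th is the open-circuit tap voltage: 29.1 × 869/(80.4 + 869) = 26.6 V.
With the supply zeroed, R1 and R2 appear in parallel from the tap: R_th = R1‖R2 = (80.4 × 869)/949.4 = 73.6 kΩ.

V_th = 26.6 V, R_th = 73.6 kΩ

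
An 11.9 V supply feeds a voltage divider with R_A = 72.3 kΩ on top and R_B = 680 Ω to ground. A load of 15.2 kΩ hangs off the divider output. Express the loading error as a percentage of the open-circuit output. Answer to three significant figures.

4.24 %

The divider's output (Thévenin) resistance is R_A‖R_B = 673.7 Ω.
Fractional drop under load = R_th/(R_th + R_L) = 673.7 / (673.7 + 15200) = 0.04244.
So the output falls by 4.24 %.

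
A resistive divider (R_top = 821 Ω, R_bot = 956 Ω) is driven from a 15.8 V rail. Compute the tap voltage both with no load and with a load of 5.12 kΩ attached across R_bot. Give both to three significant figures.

Unloaded: 8.50 V; loaded: 7.83 V

Open-circuit: V = 15.8 × 956/(821 + 956) = 8.50 V.
With the load, R_bot becomes R_bot‖R_L = 805.6 Ω, so V = 15.8 × 805.6/1627 = 7.83 V.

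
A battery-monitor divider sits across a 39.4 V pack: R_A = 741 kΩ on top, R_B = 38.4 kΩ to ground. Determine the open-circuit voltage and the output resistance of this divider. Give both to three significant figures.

V_th = 1.94 V, R_th = 36.5 kΩ

V_th is the open-circuit tap voltage: 39.4 × 38.4/(741 + 38.4) = 1.94 V.
With the supply zeroed, R_A and R_B appear in parallel from the tap: R_th = R_A‖R_B = (741 × 38.4)/779.4 = 36.5 kΩ.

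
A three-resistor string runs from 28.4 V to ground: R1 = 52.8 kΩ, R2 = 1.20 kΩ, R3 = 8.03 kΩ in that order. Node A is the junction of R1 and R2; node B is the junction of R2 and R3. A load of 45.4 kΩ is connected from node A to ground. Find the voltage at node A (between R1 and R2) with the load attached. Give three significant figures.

Below node A the series string R2+R3 = 9.230 kΩ sits in parallel with the 45.4 kΩ load: 7.671 kΩ.
V_A = 28.4 × 7.671/(52.8 + 7.671) = 3.60 V.

V ≈ 3.60 V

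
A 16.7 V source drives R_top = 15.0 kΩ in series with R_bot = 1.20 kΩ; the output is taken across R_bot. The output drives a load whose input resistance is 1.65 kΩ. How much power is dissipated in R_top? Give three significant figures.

Total resistance from the source is R_top + (R_bot‖R_L) = 15.69 kΩ, so I = 16.7/15.69 kΩ = 1.064 mA.
P = I²·R_top = (1.064 mA)² × 15.0 kΩ = 17.0 mW.

P ≈ 17.0 mW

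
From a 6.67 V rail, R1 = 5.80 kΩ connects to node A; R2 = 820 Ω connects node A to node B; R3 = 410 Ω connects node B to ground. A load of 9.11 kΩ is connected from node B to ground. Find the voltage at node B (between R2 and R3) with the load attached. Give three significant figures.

At node B, R3 is in parallel with the load: R3‖R_L = 392.3 Ω.
Below node A the resistance is R2 + (R3‖R_L) = 1212 Ω, so V_A = 6.67 × 1212/7012 = 1.153 V.
Then V_B = V_A × (R3‖R_L)/(R2 + R3‖R_L) = 1.153 × 392.3/1212 = 0.373 V.

V ≈ 0.373 V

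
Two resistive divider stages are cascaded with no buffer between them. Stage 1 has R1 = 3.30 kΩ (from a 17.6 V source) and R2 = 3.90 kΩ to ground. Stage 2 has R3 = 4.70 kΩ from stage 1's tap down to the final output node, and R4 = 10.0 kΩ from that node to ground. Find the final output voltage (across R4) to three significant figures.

V_out ≈ 5.78 V

Stage 2 presents R3+R4 = 14.70 kΩ as a load on stage 1's tap.
Stage 1's lower leg becomes R2‖(R3+R4) = 3.082 kΩ, so V_mid = 17.6 × 3.082/6.382 = 8.500 V.
Stage 2 is itself unloaded: V_out = V_mid × R4/(R3+R4) = 8.500 × 10.0/14.70 = 5.78 V.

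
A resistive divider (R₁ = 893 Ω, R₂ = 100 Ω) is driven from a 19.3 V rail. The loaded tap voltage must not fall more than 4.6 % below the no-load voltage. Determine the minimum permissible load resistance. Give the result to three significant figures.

R_L(min) ≈ 1.87 kΩ

Output resistance R_th = R₁‖R₂ = (893 × 100)/993.0 = 89.93 Ω.
The fractional drop is R_th/(R_th + R_L); requiring this ≤ 0.0460 gives R_L ≥ R_th(1/0.0460 − 1) = 89.93 × 20.74 = 1.87 kΩ.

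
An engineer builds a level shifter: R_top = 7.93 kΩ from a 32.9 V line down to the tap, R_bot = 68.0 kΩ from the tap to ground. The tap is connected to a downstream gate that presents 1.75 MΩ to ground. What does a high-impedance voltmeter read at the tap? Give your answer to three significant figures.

V_out ≈ 29.3 V

The load sits in parallel with R_bot: R_bot‖R_L = (68.0 × 1750) / (68.0 + 1750) = 65.46 kΩ.
V_out = 32.9 × 65.46 / (7.93 + 65.46) = 32.9 × 65.46/73.39 = 29.3 V.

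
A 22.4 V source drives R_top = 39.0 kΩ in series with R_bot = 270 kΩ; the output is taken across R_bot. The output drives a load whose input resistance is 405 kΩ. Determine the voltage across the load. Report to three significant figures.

V_out ≈ 18.1 V

The load sits in parallel with R_bot: R_bot‖R_L = (270 × 405) / (270 + 405) = 162.0 kΩ.
V_out = 22.4 × 162.0 / (39.0 + 162.0) = 22.4 × 162.0/201.0 = 18.1 V.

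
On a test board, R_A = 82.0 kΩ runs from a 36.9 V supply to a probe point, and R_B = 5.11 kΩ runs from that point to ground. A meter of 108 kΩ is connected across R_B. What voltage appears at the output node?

The load sits in parallel with R_B: R_B‖R_L = (5.11 × 108) / (5.11 + 108) = 4.879 kΩ.
V_out = 36.9 × 4.879 / (82.0 + 4.879) = 36.9 × 4.879/86.88 = 2.07 V.

V_out ≈ 2.07 V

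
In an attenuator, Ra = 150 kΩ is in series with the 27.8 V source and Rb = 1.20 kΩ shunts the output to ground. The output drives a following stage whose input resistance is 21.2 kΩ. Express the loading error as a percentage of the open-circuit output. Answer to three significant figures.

The divider's output (Thévenin) resistance is Ra‖Rb = 1.190 kΩ.
Fractional drop under load = R_th/(R_th + R_L) = 1.190 / (1.190 + 21.2) = 0.05317.
So the output falls by 5.32 %.

5.32 %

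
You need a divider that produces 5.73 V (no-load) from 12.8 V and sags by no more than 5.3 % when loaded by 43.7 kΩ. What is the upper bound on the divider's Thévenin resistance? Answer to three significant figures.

R_th ≤ 2.45 kΩ

Loading drop = R_th/(R_th + R_L) ≤ 0.0530, so R_th ≤ R_L · ε/(1−ε) = 43.7 kΩ × 0.0530/0.9470 = 2.45 kΩ.
(Any R1, R2 with R2/(R1+R2) = 0.448 and R1‖R2 ≤ 2.45 kΩ will meet the spec.)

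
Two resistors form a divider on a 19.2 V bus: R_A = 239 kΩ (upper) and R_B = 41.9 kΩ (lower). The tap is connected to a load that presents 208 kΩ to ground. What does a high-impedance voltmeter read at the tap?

V_out ≈ 2.44 V

The load sits in parallel with R_B: R_B‖R_L = (41.9 × 208) / (41.9 + 208) = 34.87 kΩ.
V_out = 19.2 × 34.87 / (239 + 34.87) = 19.2 × 34.87/273.9 = 2.44 V.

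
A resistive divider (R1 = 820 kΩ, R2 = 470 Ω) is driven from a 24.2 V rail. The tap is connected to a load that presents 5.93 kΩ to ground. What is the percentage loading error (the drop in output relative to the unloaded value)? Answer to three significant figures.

The divider's output (Thévenin) resistance is R1‖R2 = 469.7 Ω.
Fractional drop under load = R_th/(R_th + R_L) = 469.7 / (469.7 + 5930) = 0.07340.
So the output falls by 7.34 %.

7.34 %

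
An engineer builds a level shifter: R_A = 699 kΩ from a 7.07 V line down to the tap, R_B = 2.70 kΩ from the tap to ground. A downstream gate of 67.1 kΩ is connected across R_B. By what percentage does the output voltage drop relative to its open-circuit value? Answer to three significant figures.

3.85 %

The divider's output (Thévenin) resistance is R_A‖R_B = 2.690 kΩ.
Fractional drop under load = R_th/(R_th + R_L) = 2.690 / (2.690 + 67.1) = 0.03854.
So the output falls by 3.85 %.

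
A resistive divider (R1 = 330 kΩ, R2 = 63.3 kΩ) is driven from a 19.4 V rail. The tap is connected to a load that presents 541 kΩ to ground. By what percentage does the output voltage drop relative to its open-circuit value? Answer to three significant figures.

8.94 %

The divider's output (Thévenin) resistance is R1‖R2 = 53.11 kΩ.
Fractional drop under load = R_th/(R_th + R_L) = 53.11 / (53.11 + 541) = 0.08940.
So the output falls by 8.94 %.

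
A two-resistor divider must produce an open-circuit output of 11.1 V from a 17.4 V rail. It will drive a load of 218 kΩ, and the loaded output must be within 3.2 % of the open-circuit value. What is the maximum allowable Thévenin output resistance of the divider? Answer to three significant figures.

R_th ≤ 7.21 kΩ

Loading drop = R_th/(R_th + R_L) ≤ 0.0320, so R_th ≤ R_L · ε/(1−ε) = 218 kΩ × 0.0320/0.9680 = 7.21 kΩ.
(Any R1, R2 with R2/(R1+R2) = 0.638 and R1‖R2 ≤ 7.21 kΩ will meet the spec.)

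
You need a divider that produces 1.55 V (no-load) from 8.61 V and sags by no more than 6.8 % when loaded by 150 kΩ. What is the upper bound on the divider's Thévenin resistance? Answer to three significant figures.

Loading drop = R_th/(R_th + R_L) ≤ 0.0680, so R_th ≤ R_L · ε/(1−ε) = 150 kΩ × 0.0680/0.9320 = 10.9 kΩ.

R_th ≤ 10.9 kΩ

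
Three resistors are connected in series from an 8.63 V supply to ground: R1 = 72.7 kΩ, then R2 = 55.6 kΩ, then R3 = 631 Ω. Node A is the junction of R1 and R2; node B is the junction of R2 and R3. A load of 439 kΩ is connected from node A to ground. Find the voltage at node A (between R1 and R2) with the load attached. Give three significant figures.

V ≈ 3.51 V

Below node A the series string R2+R3 = 56230 Ω sits in parallel with the 439000 Ω load: 49850 Ω.
V_A = 8.63 × 49850/(72700 + 49850) = 3.51 V.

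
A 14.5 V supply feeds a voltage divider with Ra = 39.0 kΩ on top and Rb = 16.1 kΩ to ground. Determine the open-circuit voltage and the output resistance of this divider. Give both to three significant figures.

V_th is the open-circuit tap voltage: 14.5 × 16.1/(39.0 + 16.1) = 4.24 V.
With the supply zeroed, Ra and Rb appear in parallel from the tap: R_th = Ra‖Rb = (39.0 × 16.1)/55.10 = 11.4 kΩ.

V_th = 4.24 V, R_th = 11.4 kΩ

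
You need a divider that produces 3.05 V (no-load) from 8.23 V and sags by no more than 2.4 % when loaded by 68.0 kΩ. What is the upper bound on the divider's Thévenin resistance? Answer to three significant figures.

Loading drop = R_th/(R_th + R_L) ≤ 0.0240, so R_th ≤ R_L · ε/(1−ε) = 68.0 kΩ × 0.0240/0.9760 = 1.67 kΩ.
(Any R1, R2 with R2/(R1+R2) = 0.371 and R1‖R2 ≤ 1.67 kΩ will meet the spec.)

R_th ≤ 1.67 kΩ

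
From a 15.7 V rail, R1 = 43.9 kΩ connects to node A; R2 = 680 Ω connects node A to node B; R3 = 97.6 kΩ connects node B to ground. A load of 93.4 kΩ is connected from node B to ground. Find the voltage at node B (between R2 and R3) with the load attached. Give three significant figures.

V ≈ 8.12 V

At node B, R3 is in parallel with the load: R3‖R_L = 47730 Ω.
Below node A the resistance is R2 + (R3‖R_L) = 48410 Ω, so V_A = 15.7 × 48410/92310 = 8.233 V.
Then V_B = V_A × (R3‖R_L)/(R2 + R3‖R_L) = 8.233 × 47730/48410 = 8.12 V.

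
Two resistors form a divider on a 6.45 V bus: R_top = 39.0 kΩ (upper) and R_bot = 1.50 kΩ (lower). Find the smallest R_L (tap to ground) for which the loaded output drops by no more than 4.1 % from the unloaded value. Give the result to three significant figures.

Output resistance R_th = R_top‖R_bot = (39.0 × 1.50)/40.50 = 1.444 kΩ.
The fractional drop is R_th/(R_th + R_L); requiring this ≤ 0.0410 gives R_L ≥ R_th(1/0.0410 − 1) = 1.444 × 23.39 = 33.8 kΩ.

R_L(min) ≈ 33.8 kΩ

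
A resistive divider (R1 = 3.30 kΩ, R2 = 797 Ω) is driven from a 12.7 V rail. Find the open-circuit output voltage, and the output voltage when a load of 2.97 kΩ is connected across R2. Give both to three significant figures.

Unloaded: 2.47 V; loaded: 2.03 V

Open-circuit: V = 12.7 × 797/(3300 + 797) = 2.47 V.
With the load, R2 becomes R2‖R_L = 628.4 Ω, so V = 12.7 × 628.4/3928 = 2.03 V.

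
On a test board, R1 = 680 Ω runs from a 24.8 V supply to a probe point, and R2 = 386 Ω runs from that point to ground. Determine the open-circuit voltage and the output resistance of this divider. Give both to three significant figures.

V_th is the open-circuit tap voltage: 24.8 × 386/(680 + 386) = 8.98 V.
With the supply zeroed, R1 and R2 appear in parallel from the tap: R_th = R1‖R2 = (680 × 386)/1066 = 246 Ω.

V_th = 8.98 V, R_th = 246 Ω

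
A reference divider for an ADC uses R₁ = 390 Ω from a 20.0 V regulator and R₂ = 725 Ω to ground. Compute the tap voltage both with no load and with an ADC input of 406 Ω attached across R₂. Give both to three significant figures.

Unloaded: 13.0 V; loaded: 8.00 V

Open-circuit: V = 20.0 × 725/(390 + 725) = 13.0 V.
With the load, R₂ becomes R₂‖R_L = 260.3 Ω, so V = 20.0 × 260.3/650.3 = 8.00 V.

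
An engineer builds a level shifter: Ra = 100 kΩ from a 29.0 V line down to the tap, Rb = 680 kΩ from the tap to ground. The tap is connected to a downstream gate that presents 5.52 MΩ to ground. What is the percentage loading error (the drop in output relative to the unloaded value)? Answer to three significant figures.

1.55 %

The divider's output (Thévenin) resistance is Ra‖Rb = 87.18 kΩ.
Fractional drop under load = R_th/(R_th + R_L) = 87.18 / (87.18 + 5520) = 0.01555.
So the output falls by 1.55 %.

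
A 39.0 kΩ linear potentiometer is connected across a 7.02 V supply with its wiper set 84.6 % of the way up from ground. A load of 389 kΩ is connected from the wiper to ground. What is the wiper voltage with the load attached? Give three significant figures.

V ≈ 5.86 V

The wiper splits the pot into (1−α)R = 6.006 kΩ above and αR = 32.99 kΩ below.
Lower section ‖ load = 30.41 kΩ.
V_wiper = 7.02 × 30.41/(6.006 + 30.41) = 5.86 V.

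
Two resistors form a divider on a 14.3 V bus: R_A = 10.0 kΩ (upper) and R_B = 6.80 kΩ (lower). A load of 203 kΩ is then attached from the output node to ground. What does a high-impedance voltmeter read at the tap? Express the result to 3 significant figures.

The load sits in parallel with R_B: R_B‖R_L = (6.80 × 203) / (6.80 + 203) = 6.580 kΩ.
V_out = 14.3 × 6.580 / (10.0 + 6.580) = 14.3 × 6.580/16.58 = 5.67 V.

V_out ≈ 5.67 V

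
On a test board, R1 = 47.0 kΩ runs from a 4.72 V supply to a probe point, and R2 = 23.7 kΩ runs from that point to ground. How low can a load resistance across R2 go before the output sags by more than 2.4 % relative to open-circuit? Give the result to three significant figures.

Output resistance R_th = R1‖R2 = (47.0 × 23.7)/70.70 = 15.76 kΩ.
The fractional drop is R_th/(R_th + R_L); requiring this ≤ 0.0240 gives R_L ≥ R_th(1/0.0240 − 1) = 15.76 × 40.67 = 641 kΩ.

R_L(min) ≈ 641 kΩ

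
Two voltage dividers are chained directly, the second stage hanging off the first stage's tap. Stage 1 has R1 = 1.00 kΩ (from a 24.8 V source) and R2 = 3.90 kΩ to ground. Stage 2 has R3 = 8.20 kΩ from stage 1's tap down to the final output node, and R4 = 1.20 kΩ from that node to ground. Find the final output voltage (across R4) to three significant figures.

V_out ≈ 2.32 V

Stage 2 presents R3+R4 = 9.400 kΩ as a load on stage 1's tap.
Stage 1's lower leg becomes R2‖(R3+R4) = 2.756 kΩ, so V_mid = 24.8 × 2.756/3.756 = 18.20 V.
Stage 2 is itself unloaded: V_out = V_mid × R4/(R3+R4) = 18.20 × 1.20/9.400 = 2.32 V.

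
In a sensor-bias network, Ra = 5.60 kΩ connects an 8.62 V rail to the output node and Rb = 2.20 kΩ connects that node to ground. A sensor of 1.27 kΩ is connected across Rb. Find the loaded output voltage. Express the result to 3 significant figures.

The load sits in parallel with Rb: Rb‖R_L = (2.20 × 1.27) / (2.20 + 1.27) = 0.8052 kΩ.
V_out = 8.62 × 0.8052 / (5.60 + 0.8052) = 8.62 × 0.8052/6.405 = 1.08 V.

V_out ≈ 1.08 V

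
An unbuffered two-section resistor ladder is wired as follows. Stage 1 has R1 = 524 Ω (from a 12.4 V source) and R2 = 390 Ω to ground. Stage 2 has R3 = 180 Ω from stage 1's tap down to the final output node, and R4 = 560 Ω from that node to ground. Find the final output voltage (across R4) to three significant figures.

V_out ≈ 3.07 V

Stage 2 presents R3+R4 = 740.0 Ω as a load on stage 1's tap.
Stage 1's lower leg becomes R2‖(R3+R4) = 255.4 Ω, so V_mid = 12.4 × 255.4/779.4 = 4.063 V.
Stage 2 is itself unloaded: V_out = V_mid × R4/(R3+R4) = 4.063 × 560/740.0 = 3.07 V.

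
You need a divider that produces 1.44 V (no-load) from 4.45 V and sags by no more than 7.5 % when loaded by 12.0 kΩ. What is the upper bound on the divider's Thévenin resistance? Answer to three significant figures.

Loading drop = R_th/(R_th + R_L) ≤ 0.0750, so R_th ≤ R_L · ε/(1−ε) = 12.0 kΩ × 0.0750/0.9250 = 973 Ω.

R_th ≤ 973 Ω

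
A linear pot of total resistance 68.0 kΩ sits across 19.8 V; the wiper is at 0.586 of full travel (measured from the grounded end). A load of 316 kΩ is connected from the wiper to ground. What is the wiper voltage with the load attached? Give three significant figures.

The wiper splits the pot into (1−α)R = 28.15 kΩ above and αR = 39.85 kΩ below.
Lower section ‖ load = 35.39 kΩ.
V_wiper = 19.8 × 35.39/(28.15 + 35.39) = 11.0 V.

V ≈ 11.0 V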